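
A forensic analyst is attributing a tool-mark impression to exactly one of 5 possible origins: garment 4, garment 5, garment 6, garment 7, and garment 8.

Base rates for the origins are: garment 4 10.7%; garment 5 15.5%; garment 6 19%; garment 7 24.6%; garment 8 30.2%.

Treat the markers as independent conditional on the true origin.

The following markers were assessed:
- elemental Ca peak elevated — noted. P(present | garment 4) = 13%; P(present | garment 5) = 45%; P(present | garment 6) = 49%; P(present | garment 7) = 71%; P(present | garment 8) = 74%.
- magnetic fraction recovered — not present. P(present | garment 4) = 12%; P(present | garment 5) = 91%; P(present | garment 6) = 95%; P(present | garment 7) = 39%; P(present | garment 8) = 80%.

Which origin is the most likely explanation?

Multiply each prior by the joint likelihood of the marker pattern (using 1 − P(present | H) for each absent marker):
  garment 4: 0.107 × 0.13 × (1 − 0.12) = 0.012241
  garment 5: 0.155 × 0.45 × (1 − 0.91) = 0.0062775
  garment 6: 0.190 × 0.49 × (1 − 0.95) = 0.004655
  garment 7: 0.246 × 0.71 × (1 − 0.39) = 0.10654
  garment 8: 0.302 × 0.74 × (1 − 0.80) = 0.044696
Marginal likelihood of the evidence = 0.17441.
P(garment 4 | evidence) ≈ 0.012241 / 0.17441 ≈ 0.070
P(garment 5 | evidence) ≈ 0.0062775 / 0.17441 ≈ 0.036
P(garment 6 | evidence) ≈ 0.004655 / 0.17441 ≈ 0.027
P(garment 7 | evidence) ≈ 0.10654 / 0.17441 ≈ 0.611
P(garment 8 | evidence) ≈ 0.044696 / 0.17441 ≈ 0.256
The largest is 0.611, so garment 7 is most probable.

garment 7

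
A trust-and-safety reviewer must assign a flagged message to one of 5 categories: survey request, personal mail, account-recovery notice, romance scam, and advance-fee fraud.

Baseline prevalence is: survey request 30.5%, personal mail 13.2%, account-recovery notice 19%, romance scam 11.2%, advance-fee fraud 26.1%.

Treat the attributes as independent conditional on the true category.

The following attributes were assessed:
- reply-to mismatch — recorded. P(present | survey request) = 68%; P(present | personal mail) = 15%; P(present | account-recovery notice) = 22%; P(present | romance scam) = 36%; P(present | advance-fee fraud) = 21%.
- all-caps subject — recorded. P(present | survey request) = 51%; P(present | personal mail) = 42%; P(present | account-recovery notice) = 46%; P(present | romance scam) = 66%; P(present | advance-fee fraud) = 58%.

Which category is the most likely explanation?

For each hypothesis, the unnormalized posterior weight is prior × product of the attribute likelihoods:
  survey request: 0.305 × 0.68 × 0.51 = 0.10577
  personal mail: 0.132 × 0.15 × 0.42 = 0.008316
  account-recovery notice: 0.190 × 0.22 × 0.46 = 0.019228
  romance scam: 0.112 × 0.36 × 0.66 = 0.026611
  advance-fee fraud: 0.261 × 0.21 × 0.58 = 0.03179
The unnormalized weights sum to 0.19172.
P(survey request | evidence) ≈ 0.10577 / 0.19172 ≈ 0.552
P(personal mail | evidence) ≈ 0.008316 / 0.19172 ≈ 0.043
P(account-recovery notice | evidence) ≈ 0.019228 / 0.19172 ≈ 0.100
P(romance scam | evidence) ≈ 0.026611 / 0.19172 ≈ 0.139
P(advance-fee fraud | evidence) ≈ 0.03179 / 0.19172 ≈ 0.166
The largest is 0.552, so survey request is most probable.

survey request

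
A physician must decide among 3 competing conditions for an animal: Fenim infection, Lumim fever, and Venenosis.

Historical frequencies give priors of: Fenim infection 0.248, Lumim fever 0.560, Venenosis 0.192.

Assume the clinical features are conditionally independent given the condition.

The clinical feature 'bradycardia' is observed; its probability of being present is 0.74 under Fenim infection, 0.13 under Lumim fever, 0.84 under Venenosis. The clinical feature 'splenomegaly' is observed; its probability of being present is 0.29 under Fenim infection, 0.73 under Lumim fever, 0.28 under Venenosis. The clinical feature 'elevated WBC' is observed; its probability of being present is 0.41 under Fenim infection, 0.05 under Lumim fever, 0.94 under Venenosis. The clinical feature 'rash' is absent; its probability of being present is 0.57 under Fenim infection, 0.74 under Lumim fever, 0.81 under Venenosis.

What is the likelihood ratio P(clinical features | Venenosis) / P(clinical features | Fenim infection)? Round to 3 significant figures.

The Bayes factor is the ratio of the joint likelihoods of the clinical feature pattern under the two hypotheses (using 1 − P(present | H) for each absent clinical feature).
  Venenosis: 0.84 × 0.28 × 0.94 × (1 − 0.81) = 0.042007
  Fenim infection: 0.74 × 0.29 × 0.41 × (1 − 0.57) = 0.037834
Bayes factor = 0.042007 / 0.037834 ≈ 1.11

1.11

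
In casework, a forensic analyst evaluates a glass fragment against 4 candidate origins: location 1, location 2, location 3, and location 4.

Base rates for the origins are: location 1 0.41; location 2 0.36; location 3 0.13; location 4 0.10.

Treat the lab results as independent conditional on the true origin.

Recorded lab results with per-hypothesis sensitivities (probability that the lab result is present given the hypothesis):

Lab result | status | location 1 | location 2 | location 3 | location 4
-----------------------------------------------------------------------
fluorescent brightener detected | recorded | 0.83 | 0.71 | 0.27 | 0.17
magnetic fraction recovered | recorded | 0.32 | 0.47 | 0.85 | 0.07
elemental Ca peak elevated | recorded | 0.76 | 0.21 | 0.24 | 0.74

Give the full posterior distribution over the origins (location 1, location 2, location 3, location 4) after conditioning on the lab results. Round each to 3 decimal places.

By Bayes' rule with conditional independence, the unnormalized weight for each hypothesis is prior × ∏ likelihoods:
  location 1: 0.41 × 0.83 × 0.32 × 0.76 = 0.082761
  location 2: 0.36 × 0.71 × 0.47 × 0.21 = 0.025228
  location 3: 0.13 × 0.27 × 0.85 × 0.24 = 0.0071604
  location 4: 0.10 × 0.17 × 0.07 × 0.74 = 0.0008806
Marginal likelihood of the evidence = 0.11603.
P(location 1 | evidence) = 0.082761 / 0.11603 ≈ 0.713
P(location 2 | evidence) = 0.025228 / 0.11603 ≈ 0.217
P(location 3 | evidence) = 0.0071604 / 0.11603 ≈ 0.062
P(location 4 | evidence) = 0.0008806 / 0.11603 ≈ 0.008

0.713, 0.217, 0.062, 0.008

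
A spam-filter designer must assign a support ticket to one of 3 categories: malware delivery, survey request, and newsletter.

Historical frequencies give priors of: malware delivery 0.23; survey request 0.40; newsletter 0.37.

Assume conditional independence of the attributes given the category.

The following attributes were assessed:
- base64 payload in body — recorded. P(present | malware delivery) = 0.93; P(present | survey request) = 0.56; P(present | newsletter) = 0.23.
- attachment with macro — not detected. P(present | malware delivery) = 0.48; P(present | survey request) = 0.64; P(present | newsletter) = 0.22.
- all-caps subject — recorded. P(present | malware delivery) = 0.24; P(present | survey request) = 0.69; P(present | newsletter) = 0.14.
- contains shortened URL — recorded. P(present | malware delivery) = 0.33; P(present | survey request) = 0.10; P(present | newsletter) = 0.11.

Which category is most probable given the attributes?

malware delivery

By Bayes' rule with conditional independence, the unnormalized weight for each hypothesis is prior × ∏ likelihoods (using 1 − P(present | H) for each absent attribute):
  malware delivery: 0.23 × 0.93 × (1 − 0.48) × 0.24 × 0.33 = 0.0088093
  survey request: 0.40 × 0.56 × (1 − 0.64) × 0.69 × 0.10 = 0.0055642
  newsletter: 0.37 × 0.23 × (1 − 0.22) × 0.14 × 0.11 = 0.0010222
Normalizing constant Z = 0.0088093 + 0.0055642 + 0.0010222 = 0.015396.
P(malware delivery | evidence) ≈ 0.0088093 / 0.015396 ≈ 0.572
P(survey request | evidence) ≈ 0.0055642 / 0.015396 ≈ 0.361
P(newsletter | evidence) ≈ 0.0010222 / 0.015396 ≈ 0.066
The largest is 0.572, so malware delivery is most probable.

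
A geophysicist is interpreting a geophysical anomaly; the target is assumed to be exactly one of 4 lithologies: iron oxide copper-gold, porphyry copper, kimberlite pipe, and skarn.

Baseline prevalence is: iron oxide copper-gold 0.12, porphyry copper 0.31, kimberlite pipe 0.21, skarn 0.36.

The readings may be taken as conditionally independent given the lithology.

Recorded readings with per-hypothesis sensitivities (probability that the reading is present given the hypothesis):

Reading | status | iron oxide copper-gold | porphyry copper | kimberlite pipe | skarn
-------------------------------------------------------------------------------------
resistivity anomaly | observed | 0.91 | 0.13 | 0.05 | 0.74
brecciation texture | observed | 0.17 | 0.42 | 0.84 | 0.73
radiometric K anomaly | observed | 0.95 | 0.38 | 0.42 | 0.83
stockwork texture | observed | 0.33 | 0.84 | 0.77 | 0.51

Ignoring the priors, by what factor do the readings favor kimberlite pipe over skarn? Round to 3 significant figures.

Take the product of per-reading likelihoods under each hypothesis, then divide.
  kimberlite pipe: 0.05 × 0.84 × 0.42 × 0.77 = 0.013583
  skarn: 0.74 × 0.73 × 0.83 × 0.51 = 0.22867
Bayes factor = 0.013583 / 0.22867 ≈ 0.0594

0.0594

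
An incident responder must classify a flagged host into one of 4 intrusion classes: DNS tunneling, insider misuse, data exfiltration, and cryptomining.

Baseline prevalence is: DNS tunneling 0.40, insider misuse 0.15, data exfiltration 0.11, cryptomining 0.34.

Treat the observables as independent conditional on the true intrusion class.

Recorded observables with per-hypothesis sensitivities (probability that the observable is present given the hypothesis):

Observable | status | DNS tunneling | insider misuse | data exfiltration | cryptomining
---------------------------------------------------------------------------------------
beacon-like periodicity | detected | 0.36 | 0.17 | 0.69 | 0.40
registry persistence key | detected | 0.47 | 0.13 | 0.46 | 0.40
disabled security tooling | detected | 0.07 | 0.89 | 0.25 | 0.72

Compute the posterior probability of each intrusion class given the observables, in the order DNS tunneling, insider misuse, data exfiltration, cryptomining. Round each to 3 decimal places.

For each hypothesis, the unnormalized posterior weight is prior × product of the observable likelihoods:
  DNS tunneling: 0.40 × 0.36 × 0.47 × 0.07 = 0.0047376
  insider misuse: 0.15 × 0.17 × 0.13 × 0.89 = 0.0029504
  data exfiltration: 0.11 × 0.69 × 0.46 × 0.25 = 0.0087285
  cryptomining: 0.34 × 0.40 × 0.40 × 0.72 = 0.039168
Marginal likelihood of the evidence = 0.055584.
P(DNS tunneling | evidence) = 0.0047376 / 0.055584 ≈ 0.085
P(insider misuse | evidence) = 0.0029504 / 0.055584 ≈ 0.053
P(data exfiltration | evidence) = 0.0087285 / 0.055584 ≈ 0.157
P(cryptomining | evidence) = 0.039168 / 0.055584 ≈ 0.705

0.085, 0.053, 0.157, 0.705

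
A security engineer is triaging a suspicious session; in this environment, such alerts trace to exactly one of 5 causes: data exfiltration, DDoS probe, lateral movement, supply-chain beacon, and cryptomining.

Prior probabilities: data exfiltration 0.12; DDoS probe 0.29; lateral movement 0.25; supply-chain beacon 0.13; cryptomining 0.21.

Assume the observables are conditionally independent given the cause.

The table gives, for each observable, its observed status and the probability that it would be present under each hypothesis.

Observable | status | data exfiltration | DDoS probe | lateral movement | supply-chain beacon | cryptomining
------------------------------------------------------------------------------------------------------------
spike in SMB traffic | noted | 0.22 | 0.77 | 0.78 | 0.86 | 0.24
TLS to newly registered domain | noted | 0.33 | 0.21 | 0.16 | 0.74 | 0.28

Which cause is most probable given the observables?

supply-chain beacon

For each hypothesis, the unnormalized posterior weight is prior × product of the observable likelihoods:
  data exfiltration: 0.12 × 0.22 × 0.33 = 0.008712
  DDoS probe: 0.29 × 0.77 × 0.21 = 0.046893
  lateral movement: 0.25 × 0.78 × 0.16 = 0.0312
  supply-chain beacon: 0.13 × 0.86 × 0.74 = 0.082732
  cryptomining: 0.21 × 0.24 × 0.28 = 0.014112
Marginal likelihood of the evidence = 0.18365.
P(data exfiltration | evidence) ≈ 0.008712 / 0.18365 ≈ 0.047
P(DDoS probe | evidence) ≈ 0.046893 / 0.18365 ≈ 0.255
P(lateral movement | evidence) ≈ 0.0312 / 0.18365 ≈ 0.170
P(supply-chain beacon | evidence) ≈ 0.082732 / 0.18365 ≈ 0.450
P(cryptomining | evidence) ≈ 0.014112 / 0.18365 ≈ 0.077
The largest is 0.450, so supply-chain beacon is most probable.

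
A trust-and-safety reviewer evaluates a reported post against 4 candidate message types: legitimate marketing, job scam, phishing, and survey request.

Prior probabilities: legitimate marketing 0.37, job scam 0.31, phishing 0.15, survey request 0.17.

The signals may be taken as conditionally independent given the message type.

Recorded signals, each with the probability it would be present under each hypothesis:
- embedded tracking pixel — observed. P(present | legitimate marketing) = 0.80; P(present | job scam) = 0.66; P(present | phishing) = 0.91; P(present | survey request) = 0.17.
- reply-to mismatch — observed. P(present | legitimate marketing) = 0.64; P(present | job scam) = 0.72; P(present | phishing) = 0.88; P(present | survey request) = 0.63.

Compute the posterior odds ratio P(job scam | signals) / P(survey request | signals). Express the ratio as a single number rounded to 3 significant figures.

8.09

The normalizing constant cancels in an odds ratio, so compute prior × likelihood for the two hypotheses only:
  job scam: 0.31 × 0.66 × 0.72 = 0.14731
  survey request: 0.17 × 0.17 × 0.63 = 0.018207
Odds(job scam : survey request) = 0.14731 / 0.018207 ≈ 8.09.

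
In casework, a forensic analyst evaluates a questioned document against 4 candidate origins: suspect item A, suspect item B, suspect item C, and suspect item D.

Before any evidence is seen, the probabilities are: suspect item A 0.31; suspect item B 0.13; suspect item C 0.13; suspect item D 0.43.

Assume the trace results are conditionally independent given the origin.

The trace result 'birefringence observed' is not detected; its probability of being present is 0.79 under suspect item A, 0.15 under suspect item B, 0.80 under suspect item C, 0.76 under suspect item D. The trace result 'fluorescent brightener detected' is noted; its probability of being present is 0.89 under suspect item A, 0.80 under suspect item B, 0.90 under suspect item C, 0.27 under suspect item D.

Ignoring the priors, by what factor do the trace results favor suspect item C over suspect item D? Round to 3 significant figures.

2.78

The Bayes factor is the ratio of the joint likelihoods of the trace result pattern under the two hypotheses (using 1 − P(present | H) for each absent trace result).
  suspect item C: (1 − 0.80) × 0.90 = 0.18
  suspect item D: (1 − 0.76) × 0.27 = 0.0648
Bayes factor = 0.18 / 0.0648 ≈ 2.78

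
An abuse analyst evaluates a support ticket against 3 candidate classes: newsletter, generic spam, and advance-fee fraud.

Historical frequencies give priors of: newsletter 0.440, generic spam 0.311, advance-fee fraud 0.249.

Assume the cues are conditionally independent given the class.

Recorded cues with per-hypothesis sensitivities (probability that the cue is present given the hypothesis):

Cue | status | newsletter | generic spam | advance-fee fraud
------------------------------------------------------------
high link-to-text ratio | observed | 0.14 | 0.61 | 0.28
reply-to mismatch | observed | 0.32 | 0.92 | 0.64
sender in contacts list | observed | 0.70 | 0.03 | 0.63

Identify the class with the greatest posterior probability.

advance-fee fraud

For each hypothesis, the unnormalized posterior weight is prior × product of the cue likelihoods:
  newsletter: 0.440 × 0.14 × 0.32 × 0.70 = 0.013798
  generic spam: 0.311 × 0.61 × 0.92 × 0.03 = 0.005236
  advance-fee fraud: 0.249 × 0.28 × 0.64 × 0.63 = 0.028111
Normalizing constant Z = 0.013798 + 0.005236 + 0.028111 = 0.047146.
P(newsletter | evidence) ≈ 0.013798 / 0.047146 ≈ 0.293
P(generic spam | evidence) ≈ 0.005236 / 0.047146 ≈ 0.111
P(advance-fee fraud | evidence) ≈ 0.028111 / 0.047146 ≈ 0.596
The largest is 0.596, so advance-fee fraud is most probable.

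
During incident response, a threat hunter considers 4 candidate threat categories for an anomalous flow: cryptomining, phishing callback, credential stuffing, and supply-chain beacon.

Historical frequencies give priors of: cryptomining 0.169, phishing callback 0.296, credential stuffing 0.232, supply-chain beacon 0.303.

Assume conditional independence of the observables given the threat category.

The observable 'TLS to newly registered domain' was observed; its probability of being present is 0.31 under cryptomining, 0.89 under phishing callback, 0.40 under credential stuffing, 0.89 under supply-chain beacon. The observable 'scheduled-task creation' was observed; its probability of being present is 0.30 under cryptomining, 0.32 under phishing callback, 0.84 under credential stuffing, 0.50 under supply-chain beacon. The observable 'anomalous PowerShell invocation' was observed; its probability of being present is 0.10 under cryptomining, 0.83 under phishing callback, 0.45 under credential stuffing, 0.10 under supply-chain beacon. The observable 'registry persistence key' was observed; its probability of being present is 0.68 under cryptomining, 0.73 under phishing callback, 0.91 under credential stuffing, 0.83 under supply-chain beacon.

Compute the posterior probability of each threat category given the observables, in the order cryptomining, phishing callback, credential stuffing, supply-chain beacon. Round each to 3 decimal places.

By Bayes' rule with conditional independence, the unnormalized weight for each hypothesis is prior × ∏ likelihoods:
  cryptomining: 0.169 × 0.31 × 0.30 × 0.10 × 0.68 = 0.0010688
  phishing callback: 0.296 × 0.89 × 0.32 × 0.83 × 0.73 = 0.051078
  credential stuffing: 0.232 × 0.40 × 0.84 × 0.45 × 0.91 = 0.031921
  supply-chain beacon: 0.303 × 0.89 × 0.50 × 0.10 × 0.83 = 0.011191
The unnormalized weights sum to 0.095259.
P(cryptomining | evidence) = 0.0010688 / 0.095259 ≈ 0.011
P(phishing callback | evidence) = 0.051078 / 0.095259 ≈ 0.536
P(credential stuffing | evidence) = 0.031921 / 0.095259 ≈ 0.335
P(supply-chain beacon | evidence) = 0.011191 / 0.095259 ≈ 0.117

0.011, 0.536, 0.335, 0.117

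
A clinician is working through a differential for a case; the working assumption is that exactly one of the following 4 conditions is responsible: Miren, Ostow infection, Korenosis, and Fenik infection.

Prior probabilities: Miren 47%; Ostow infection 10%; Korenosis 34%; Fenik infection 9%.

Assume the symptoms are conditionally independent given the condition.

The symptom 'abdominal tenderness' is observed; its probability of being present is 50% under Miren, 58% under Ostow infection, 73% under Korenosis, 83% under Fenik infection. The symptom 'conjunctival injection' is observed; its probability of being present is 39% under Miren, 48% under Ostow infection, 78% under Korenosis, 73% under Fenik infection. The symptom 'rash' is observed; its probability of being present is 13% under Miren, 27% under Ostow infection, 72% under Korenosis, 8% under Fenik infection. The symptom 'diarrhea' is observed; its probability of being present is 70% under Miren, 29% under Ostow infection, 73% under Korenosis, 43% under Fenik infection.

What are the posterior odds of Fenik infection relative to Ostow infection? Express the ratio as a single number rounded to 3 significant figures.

Posterior odds equal prior odds times the likelihood ratio; only the two competing hypotheses matter.
  Fenik infection: 0.09 × 0.83 × 0.73 × 0.08 × 0.43 = 0.0018759
  Ostow infection: 0.10 × 0.58 × 0.48 × 0.27 × 0.29 = 0.0021799
Posterior odds = 0.0018759 / 0.0021799 ≈ 0.861.

0.861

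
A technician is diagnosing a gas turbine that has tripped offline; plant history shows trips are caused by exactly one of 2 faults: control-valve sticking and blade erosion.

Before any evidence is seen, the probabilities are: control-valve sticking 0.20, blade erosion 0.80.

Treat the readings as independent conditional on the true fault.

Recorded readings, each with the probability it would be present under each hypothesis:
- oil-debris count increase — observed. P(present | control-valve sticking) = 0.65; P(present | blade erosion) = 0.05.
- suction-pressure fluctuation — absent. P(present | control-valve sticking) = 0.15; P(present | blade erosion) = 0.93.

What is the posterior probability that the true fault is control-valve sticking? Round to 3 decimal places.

0.975

For each hypothesis, the unnormalized posterior weight is prior × product of the reading likelihoods (using 1 − P(present | H) for each absent reading):
  control-valve sticking: 0.20 × 0.65 × (1 − 0.15) = 0.1105
  blade erosion: 0.80 × 0.05 × (1 − 0.93) = 0.0028
Normalizing constant Z = 0.1105 + 0.0028 = 0.1133.
P(control-valve sticking | evidence) = 0.1105 / 0.1133 ≈ 0.975.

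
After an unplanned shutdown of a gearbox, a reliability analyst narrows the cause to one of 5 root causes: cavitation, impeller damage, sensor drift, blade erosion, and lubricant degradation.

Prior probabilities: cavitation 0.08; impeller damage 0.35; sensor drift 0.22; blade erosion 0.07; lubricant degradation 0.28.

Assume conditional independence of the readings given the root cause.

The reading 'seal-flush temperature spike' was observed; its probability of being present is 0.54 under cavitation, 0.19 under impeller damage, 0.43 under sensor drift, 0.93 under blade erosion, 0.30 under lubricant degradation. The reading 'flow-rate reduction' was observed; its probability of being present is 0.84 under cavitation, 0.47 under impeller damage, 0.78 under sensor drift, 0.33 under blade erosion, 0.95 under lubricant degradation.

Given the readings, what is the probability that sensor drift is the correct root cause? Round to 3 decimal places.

For each hypothesis, the unnormalized posterior weight is prior × product of the reading likelihoods:
  cavitation: 0.08 × 0.54 × 0.84 = 0.036288
  impeller damage: 0.35 × 0.19 × 0.47 = 0.031255
  sensor drift: 0.22 × 0.43 × 0.78 = 0.073788
  blade erosion: 0.07 × 0.93 × 0.33 = 0.021483
  lubricant degradation: 0.28 × 0.30 × 0.95 = 0.0798
Normalizing constant Z = 0.036288 + 0.031255 + 0.073788 + 0.021483 + 0.0798 = 0.24261.
P(sensor drift | evidence) = 0.073788 / 0.24261 ≈ 0.304.

0.304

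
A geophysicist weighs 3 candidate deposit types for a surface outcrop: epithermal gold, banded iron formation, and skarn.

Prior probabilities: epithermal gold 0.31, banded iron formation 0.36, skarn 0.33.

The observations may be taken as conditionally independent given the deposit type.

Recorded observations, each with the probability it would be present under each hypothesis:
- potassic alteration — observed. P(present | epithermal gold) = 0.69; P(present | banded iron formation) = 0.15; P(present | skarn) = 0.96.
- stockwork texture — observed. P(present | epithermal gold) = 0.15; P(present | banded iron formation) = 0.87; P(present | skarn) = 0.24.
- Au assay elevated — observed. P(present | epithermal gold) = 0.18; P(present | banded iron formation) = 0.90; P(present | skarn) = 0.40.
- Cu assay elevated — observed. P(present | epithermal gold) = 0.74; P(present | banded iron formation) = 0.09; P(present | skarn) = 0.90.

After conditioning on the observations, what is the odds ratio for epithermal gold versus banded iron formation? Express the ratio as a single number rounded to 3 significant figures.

Posterior odds equal prior odds times the likelihood ratio; only the two competing hypotheses matter.
  epithermal gold: 0.31 × 0.69 × 0.15 × 0.18 × 0.74 = 0.0042737
  banded iron formation: 0.36 × 0.15 × 0.87 × 0.90 × 0.09 = 0.0038054
Posterior odds = 0.0042737 / 0.0038054 ≈ 1.12.

1.12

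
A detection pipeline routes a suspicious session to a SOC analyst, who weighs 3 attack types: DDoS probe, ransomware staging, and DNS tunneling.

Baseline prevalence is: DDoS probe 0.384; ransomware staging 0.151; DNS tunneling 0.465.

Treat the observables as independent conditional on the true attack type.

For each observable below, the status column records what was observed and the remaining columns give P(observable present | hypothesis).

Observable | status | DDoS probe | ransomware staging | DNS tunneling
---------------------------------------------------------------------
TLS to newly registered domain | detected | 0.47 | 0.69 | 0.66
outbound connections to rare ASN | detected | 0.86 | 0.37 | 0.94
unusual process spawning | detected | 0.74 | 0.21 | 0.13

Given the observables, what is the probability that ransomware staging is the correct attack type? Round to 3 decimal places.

0.050

For each hypothesis, the unnormalized posterior weight is prior × product of the observable likelihoods:
  DDoS probe: 0.384 × 0.47 × 0.86 × 0.74 = 0.11486
  ransomware staging: 0.151 × 0.69 × 0.37 × 0.21 = 0.0080956
  DNS tunneling: 0.465 × 0.66 × 0.94 × 0.13 = 0.037503
Normalizing constant Z = 0.11486 + 0.0080956 + 0.037503 = 0.16046.
P(ransomware staging | evidence) = 0.0080956 / 0.16046 ≈ 0.050.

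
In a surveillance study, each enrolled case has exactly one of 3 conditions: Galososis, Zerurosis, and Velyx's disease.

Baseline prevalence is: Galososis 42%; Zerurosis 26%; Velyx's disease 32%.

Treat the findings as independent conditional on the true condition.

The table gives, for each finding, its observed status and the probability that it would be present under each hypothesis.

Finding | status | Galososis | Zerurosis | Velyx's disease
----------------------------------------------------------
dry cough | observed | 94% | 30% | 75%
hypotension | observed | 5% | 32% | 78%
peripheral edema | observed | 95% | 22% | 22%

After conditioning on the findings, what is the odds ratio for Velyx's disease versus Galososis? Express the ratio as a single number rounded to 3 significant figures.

Unnormalized posterior weight (prior times the finding likelihoods) for each of the two hypotheses:
  Velyx's disease: 0.32 × 0.75 × 0.78 × 0.22 = 0.041184
  Galososis: 0.42 × 0.94 × 0.05 × 0.95 = 0.018753
Posterior odds = 0.041184 / 0.018753 ≈ 2.20.

2.20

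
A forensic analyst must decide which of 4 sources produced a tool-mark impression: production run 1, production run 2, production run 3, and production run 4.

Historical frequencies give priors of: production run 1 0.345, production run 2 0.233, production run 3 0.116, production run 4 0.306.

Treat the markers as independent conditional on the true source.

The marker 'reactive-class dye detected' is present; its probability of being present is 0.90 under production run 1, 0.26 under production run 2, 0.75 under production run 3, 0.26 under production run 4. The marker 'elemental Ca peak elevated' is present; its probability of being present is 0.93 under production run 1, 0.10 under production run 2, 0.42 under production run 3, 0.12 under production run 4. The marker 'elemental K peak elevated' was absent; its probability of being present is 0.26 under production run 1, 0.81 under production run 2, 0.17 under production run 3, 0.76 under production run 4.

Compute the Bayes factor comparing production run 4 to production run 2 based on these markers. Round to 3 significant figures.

The Bayes factor is the ratio of the joint likelihoods of the marker pattern under the two hypotheses (using 1 − P(present | H) for each absent marker).
  production run 4: 0.26 × 0.12 × (1 − 0.76) = 0.007488
  production run 2: 0.26 × 0.10 × (1 − 0.81) = 0.00494
Bayes factor = 0.007488 / 0.00494 ≈ 1.52

1.52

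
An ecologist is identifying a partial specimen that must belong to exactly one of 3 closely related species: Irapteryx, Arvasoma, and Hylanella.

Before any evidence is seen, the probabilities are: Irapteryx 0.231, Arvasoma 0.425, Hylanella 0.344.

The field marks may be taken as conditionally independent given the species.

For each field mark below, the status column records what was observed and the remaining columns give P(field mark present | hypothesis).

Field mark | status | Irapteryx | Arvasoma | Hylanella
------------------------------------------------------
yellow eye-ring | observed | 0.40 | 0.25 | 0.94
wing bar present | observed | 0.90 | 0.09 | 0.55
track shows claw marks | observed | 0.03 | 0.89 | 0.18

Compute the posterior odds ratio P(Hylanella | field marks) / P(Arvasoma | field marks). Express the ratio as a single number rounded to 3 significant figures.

3.76

Unnormalized posterior weight (prior times the field mark likelihoods) for each of the two hypotheses:
  Hylanella: 0.344 × 0.94 × 0.55 × 0.18 = 0.032013
  Arvasoma: 0.425 × 0.25 × 0.09 × 0.89 = 0.0085106
Posterior odds = 0.032013 / 0.0085106 ≈ 3.76.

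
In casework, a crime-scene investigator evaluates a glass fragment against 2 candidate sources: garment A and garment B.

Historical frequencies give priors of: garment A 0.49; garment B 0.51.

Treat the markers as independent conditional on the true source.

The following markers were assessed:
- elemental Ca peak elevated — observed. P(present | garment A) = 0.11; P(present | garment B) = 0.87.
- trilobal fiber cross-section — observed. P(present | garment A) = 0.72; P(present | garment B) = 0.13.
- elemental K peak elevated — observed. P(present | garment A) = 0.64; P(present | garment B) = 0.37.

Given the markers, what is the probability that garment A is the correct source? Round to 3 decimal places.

0.538

Multiply each prior by the joint likelihood of the marker pattern:
  garment A: 0.49 × 0.11 × 0.72 × 0.64 = 0.024837
  garment B: 0.51 × 0.87 × 0.13 × 0.37 = 0.021342
Normalizing constant Z = 0.024837 + 0.021342 = 0.046179.
P(garment A | evidence) = 0.024837 / 0.046179 ≈ 0.538.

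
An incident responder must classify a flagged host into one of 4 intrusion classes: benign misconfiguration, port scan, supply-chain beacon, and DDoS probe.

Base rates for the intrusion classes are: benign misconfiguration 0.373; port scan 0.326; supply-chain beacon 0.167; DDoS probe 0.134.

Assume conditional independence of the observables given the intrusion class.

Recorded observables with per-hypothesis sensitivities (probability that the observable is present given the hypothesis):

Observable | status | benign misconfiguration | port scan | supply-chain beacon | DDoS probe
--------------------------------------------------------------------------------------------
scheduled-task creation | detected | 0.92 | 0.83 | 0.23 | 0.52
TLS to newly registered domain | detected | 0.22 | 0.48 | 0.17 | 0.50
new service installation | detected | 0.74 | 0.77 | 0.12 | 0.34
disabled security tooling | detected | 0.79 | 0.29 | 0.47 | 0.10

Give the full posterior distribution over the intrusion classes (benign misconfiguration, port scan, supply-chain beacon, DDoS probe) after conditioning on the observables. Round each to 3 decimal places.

By Bayes' rule with conditional independence, the unnormalized weight for each hypothesis is prior × ∏ likelihoods:
  benign misconfiguration: 0.373 × 0.92 × 0.22 × 0.74 × 0.79 = 0.044134
  port scan: 0.326 × 0.83 × 0.48 × 0.77 × 0.29 = 0.029002
  supply-chain beacon: 0.167 × 0.23 × 0.17 × 0.12 × 0.47 = 0.00036828
  DDoS probe: 0.134 × 0.52 × 0.50 × 0.34 × 0.10 = 0.0011846
Normalizing constant Z = 0.044134 + 0.029002 + 0.00036828 + 0.0011846 = 0.074689.
P(benign misconfiguration | evidence) = 0.044134 / 0.074689 ≈ 0.591
P(port scan | evidence) = 0.029002 / 0.074689 ≈ 0.388
P(supply-chain beacon | evidence) = 0.00036828 / 0.074689 ≈ 0.005
P(DDoS probe | evidence) = 0.0011846 / 0.074689 ≈ 0.016

0.591, 0.388, 0.005, 0.016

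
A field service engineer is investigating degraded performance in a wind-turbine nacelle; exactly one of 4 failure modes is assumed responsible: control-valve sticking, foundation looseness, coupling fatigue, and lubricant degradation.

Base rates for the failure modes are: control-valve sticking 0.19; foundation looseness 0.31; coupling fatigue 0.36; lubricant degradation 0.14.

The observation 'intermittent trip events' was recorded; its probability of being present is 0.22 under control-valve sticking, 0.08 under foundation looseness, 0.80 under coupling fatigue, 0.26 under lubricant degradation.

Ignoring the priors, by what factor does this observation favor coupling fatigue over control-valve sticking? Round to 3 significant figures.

3.64

The Bayes factor is the ratio of the two likelihoods.
  coupling fatigue: 0.8
  control-valve sticking: 0.22
Bayes factor = 0.8 / 0.22 ≈ 3.64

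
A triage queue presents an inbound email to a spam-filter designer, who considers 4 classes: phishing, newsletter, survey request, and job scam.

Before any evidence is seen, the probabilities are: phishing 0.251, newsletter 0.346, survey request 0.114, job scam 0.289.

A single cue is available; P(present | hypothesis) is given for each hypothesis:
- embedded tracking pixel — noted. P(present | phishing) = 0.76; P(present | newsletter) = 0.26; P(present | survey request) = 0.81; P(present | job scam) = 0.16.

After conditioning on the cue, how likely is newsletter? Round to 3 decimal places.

0.215

For each hypothesis, the unnormalized posterior weight is prior × likelihood:
  phishing: 0.251 × 0.76 = 0.19076
  newsletter: 0.346 × 0.26 = 0.08996
  survey request: 0.114 × 0.81 = 0.09234
  job scam: 0.289 × 0.16 = 0.04624
Marginal likelihood of the evidence = 0.4193.
P(newsletter | evidence) = 0.08996 / 0.4193 ≈ 0.215.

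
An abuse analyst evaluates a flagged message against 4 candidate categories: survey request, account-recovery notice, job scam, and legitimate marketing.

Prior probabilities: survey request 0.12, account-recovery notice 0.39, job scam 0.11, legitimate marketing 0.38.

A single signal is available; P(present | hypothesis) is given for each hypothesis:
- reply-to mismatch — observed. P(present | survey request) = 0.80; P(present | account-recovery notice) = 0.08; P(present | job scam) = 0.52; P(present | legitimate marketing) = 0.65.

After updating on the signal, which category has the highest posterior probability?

legitimate marketing

Multiply each prior by the likelihood of the signal:
  survey request: 0.12 × 0.80 = 0.096
  account-recovery notice: 0.39 × 0.08 = 0.0312
  job scam: 0.11 × 0.52 = 0.0572
  legitimate marketing: 0.38 × 0.65 = 0.247
Marginal likelihood of the evidence = 0.4314.
P(survey request | evidence) ≈ 0.096 / 0.4314 ≈ 0.223
P(account-recovery notice | evidence) ≈ 0.0312 / 0.4314 ≈ 0.072
P(job scam | evidence) ≈ 0.0572 / 0.4314 ≈ 0.133
P(legitimate marketing | evidence) ≈ 0.247 / 0.4314 ≈ 0.573
The largest is 0.573, so legitimate marketing is most probable.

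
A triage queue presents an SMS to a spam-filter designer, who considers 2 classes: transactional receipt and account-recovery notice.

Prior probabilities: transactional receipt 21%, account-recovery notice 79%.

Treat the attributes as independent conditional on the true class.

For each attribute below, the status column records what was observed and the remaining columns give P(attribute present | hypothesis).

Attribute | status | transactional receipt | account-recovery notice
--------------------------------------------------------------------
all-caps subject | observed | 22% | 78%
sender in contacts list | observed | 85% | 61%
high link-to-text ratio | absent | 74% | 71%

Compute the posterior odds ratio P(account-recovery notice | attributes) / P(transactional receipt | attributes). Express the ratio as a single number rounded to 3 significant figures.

10.7

Posterior odds equal prior odds times the likelihood ratio; only the two competing hypotheses matter (using 1 − P(present | H) for each absent attribute).
  account-recovery notice: 0.79 × 0.78 × 0.61 × (1 − 0.71) = 0.10901
  transactional receipt: 0.21 × 0.22 × 0.85 × (1 − 0.74) = 0.01021
Odds(account-recovery notice : transactional receipt) = 0.10901 / 0.01021 ≈ 10.7.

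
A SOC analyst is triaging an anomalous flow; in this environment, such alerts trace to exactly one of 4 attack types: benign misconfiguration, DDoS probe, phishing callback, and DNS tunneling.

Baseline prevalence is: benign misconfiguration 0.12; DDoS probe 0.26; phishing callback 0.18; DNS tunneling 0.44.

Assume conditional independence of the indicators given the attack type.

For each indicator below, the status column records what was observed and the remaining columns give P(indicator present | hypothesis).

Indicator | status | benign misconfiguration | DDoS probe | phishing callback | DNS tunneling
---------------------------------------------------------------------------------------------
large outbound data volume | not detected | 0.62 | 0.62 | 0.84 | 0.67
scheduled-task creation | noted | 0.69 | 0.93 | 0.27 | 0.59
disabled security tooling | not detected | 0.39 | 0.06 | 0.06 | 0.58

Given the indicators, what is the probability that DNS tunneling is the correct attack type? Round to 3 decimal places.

For each hypothesis, the unnormalized posterior weight is prior × product of the indicator likelihoods (using 1 − P(present | H) for each absent indicator):
  benign misconfiguration: 0.12 × (1 − 0.62) × 0.69 × (1 − 0.39) = 0.019193
  DDoS probe: 0.26 × (1 − 0.62) × 0.93 × (1 − 0.06) = 0.086371
  phishing callback: 0.18 × (1 − 0.84) × 0.27 × (1 − 0.06) = 0.0073094
  DNS tunneling: 0.44 × (1 − 0.67) × 0.59 × (1 − 0.58) = 0.035981
Normalizing constant Z = 0.019193 + 0.086371 + 0.0073094 + 0.035981 = 0.14885.
P(DNS tunneling | evidence) = 0.035981 / 0.14885 ≈ 0.242.

0.242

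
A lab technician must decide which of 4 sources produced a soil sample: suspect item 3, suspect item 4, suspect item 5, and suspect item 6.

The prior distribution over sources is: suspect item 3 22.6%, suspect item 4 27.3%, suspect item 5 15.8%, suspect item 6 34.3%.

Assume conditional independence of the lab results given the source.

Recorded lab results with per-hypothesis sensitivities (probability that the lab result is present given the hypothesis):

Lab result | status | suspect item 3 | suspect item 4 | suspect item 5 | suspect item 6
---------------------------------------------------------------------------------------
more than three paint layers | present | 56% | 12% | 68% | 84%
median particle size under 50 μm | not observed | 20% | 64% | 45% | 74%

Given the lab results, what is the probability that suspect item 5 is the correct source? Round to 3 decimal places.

By Bayes' rule with conditional independence, the unnormalized weight for each hypothesis is prior × ∏ likelihoods (using 1 − P(present | H) for each absent lab result):
  suspect item 3: 0.226 × 0.56 × (1 − 0.20) = 0.10125
  suspect item 4: 0.273 × 0.12 × (1 − 0.64) = 0.011794
  suspect item 5: 0.158 × 0.68 × (1 − 0.45) = 0.059092
  suspect item 6: 0.343 × 0.84 × (1 − 0.74) = 0.074911
Marginal likelihood of the evidence = 0.24704.
P(suspect item 5 | evidence) = 0.059092 / 0.24704 ≈ 0.239.

0.239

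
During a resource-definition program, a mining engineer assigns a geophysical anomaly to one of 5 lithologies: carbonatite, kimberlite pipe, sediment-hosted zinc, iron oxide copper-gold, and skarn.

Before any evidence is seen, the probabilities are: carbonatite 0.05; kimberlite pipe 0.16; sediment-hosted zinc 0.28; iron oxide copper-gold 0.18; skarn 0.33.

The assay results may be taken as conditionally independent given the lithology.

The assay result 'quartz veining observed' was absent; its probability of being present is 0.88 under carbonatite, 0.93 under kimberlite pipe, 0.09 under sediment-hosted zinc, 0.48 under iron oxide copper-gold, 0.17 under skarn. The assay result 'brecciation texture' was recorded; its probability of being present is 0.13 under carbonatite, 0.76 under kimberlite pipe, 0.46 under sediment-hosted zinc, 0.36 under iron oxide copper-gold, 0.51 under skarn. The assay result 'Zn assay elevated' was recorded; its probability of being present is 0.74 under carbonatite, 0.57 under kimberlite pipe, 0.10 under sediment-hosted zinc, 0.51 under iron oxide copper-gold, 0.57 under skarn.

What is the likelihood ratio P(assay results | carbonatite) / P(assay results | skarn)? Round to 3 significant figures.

0.0478

Joint likelihood of the assay result pattern under each hypothesis (using 1 − P(present | H) for each absent assay result):
  carbonatite: (1 − 0.88) × 0.13 × 0.74 = 0.011544
  skarn: (1 − 0.17) × 0.51 × 0.57 = 0.24128
Bayes factor = 0.011544 / 0.24128 ≈ 0.0478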